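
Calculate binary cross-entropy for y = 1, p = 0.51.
L = 0.6733

L = -1·log(0.51) - 0·log(0.49) = -log(0.51) = 0.6733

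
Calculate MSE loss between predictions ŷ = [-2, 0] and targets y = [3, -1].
MSE = 13

MSE = (1/2)((-2-3)² + (0--1)²) = (1/2)(25 + 1) = 13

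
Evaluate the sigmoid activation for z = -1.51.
0.1809

sigmoid(-1.51) = 1/(1 + e^(1.51)) = 1/(1 + 4.527) = 0.1809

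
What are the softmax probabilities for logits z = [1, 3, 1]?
p = [0.1065, 0.787, 0.1065]

exp(z) = [2.718, 20.09, 2.718]
Sum = 25.52
p = [0.1065, 0.787, 0.1065]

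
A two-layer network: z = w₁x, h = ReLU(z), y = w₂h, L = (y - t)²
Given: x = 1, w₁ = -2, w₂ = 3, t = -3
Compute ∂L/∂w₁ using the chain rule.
∂L/∂w₁ = 0

Forward pass:
z = w₁x = -2×1 = -2
h = ReLU(-2) = 0
y = w₂h = 3×0 = 0

Backward pass:
∂L/∂y = 2(y - t) = 2(0 - -3) = 6
∂y/∂h = w₂ = 3
∂h/∂z = 0 (ReLU derivative)
∂z/∂w₁ = x = 1

∂L/∂w₁ = 6 × 3 × 0 × 1 = 0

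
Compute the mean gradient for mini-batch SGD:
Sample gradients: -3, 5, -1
Average gradient = 0.3333

Average = (1/3)(-3 + 5 + -1) = 1/3 = 0.3333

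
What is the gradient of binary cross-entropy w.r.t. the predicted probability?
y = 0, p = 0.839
∂L/∂p = 6.211

∂L/∂p = -y/p + (1-y)/(1-p) = 0 + 1/0.161 = 6.211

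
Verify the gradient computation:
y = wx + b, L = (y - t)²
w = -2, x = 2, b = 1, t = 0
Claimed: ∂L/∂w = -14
Incorrect

y = (-2)(2) + 1 = -3
∂L/∂y = 2(y - t) = 2(-3 - 0) = -6
∂y/∂w = x = 2
∂L/∂w = -6 × 2 = -12

Claimed value: -14
Incorrect: The correct gradient is -12.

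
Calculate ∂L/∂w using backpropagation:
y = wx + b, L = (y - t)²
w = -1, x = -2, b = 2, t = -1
∂L/∂w = -20

y = wx + b = (-1)(-2) + 2 = 4
∂L/∂y = 2(y - t) = 2(4 - -1) = 10
∂y/∂w = x = -2
∂L/∂w = ∂L/∂y · ∂y/∂w = 10 × -2 = -20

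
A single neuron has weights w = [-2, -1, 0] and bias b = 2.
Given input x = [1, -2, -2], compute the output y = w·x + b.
y = 2

y = (-2)(1) + (-1)(-2) + (0)(-2) + 2 = 2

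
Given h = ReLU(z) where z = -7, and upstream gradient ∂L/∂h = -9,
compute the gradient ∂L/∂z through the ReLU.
∂L/∂z = 0

h = ReLU(-7) = 0
Since z < 0: ∂h/∂z = 0
∂L/∂z = ∂L/∂h · ∂h/∂z = -9 × 0 = 0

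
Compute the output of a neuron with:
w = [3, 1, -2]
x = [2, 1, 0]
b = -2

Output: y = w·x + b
y = 5

y = (3)(2) + (1)(1) + (-2)(0) + -2 = 5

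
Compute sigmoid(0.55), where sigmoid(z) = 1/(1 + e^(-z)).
0.6341

sigmoid(0.55) = 1/(1 + e^(-0.55)) = 1/(1 + 0.5769) = 0.6341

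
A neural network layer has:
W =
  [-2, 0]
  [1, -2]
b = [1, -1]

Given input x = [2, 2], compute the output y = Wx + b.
y = [-3, -3]

Wx = [-2×2 + 0×2, 1×2 + -2×2]
   = [-4, -2]
y = Wx + b = [-4 + 1, -2 + -1] = [-3, -3]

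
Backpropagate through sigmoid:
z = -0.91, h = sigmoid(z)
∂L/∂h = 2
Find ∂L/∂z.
∂L/∂z = 0.4093

σ(-0.91) = 0.287
σ'(-0.91) = σ(-0.91)(1 - σ(-0.91)) = 0.287 × 0.713 = 0.2046
∂L/∂z = ∂L/∂h · σ'(z) = 2 × 0.2046 = 0.4093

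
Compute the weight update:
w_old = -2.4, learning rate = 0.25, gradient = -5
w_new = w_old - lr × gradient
w_new = -1.15

w_new = w - η·∂L/∂w = -2.4 - 0.25×(-5) = -2.4 - (-1.25) = -1.15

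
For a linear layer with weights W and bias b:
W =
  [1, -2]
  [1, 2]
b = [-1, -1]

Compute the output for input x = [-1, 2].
y = [-6, 2]

Wx = [1×-1 + -2×2, 1×-1 + 2×2]
   = [-5, 3]
y = Wx + b = [-5 + -1, 3 + -1] = [-6, 2]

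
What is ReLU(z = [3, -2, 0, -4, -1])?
h = [3, 0, 0, 0, 0]

ReLU applied element-wise: max(0,3)=3, max(0,-2)=0, max(0,0)=0, max(0,-4)=0, max(0,-1)=0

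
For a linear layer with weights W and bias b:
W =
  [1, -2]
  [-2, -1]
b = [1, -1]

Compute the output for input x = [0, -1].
y = [3, 0]

Wx = [1×0 + -2×-1, -2×0 + -1×-1]
   = [2, 1]
y = Wx + b = [2 + 1, 1 + -1] = [3, 0]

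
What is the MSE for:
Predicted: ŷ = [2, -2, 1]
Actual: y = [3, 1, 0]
MSE = 3.667

MSE = (1/3)((2-3)² + (-2-1)² + (1-0)²) = (1/3)(1 + 9 + 1) = 3.667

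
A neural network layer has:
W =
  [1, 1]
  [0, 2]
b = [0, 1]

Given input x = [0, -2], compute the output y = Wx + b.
y = [-2, -3]

Wx = [1×0 + 1×-2, 0×0 + 2×-2]
   = [-2, -4]
y = Wx + b = [-2 + 0, -4 + 1] = [-2, -3]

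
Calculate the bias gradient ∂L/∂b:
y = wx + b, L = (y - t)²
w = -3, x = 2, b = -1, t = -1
∂L/∂b = -12

y = wx + b = (-3)(2) + -1 = -7
∂L/∂y = 2(y - t) = 2(-7 - -1) = -12
∂y/∂b = 1
∂L/∂b = ∂L/∂y · ∂y/∂b = -12 × 1 = -12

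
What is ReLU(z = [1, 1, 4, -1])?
h = [1, 1, 4, 0]

ReLU applied element-wise: max(0,1)=1, max(0,1)=1, max(0,4)=4, max(0,-1)=0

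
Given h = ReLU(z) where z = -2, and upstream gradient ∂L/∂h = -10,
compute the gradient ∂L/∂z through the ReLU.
∂L/∂z = 0

h = ReLU(-2) = 0
Since z < 0: ∂h/∂z = 0
∂L/∂z = ∂L/∂h · ∂h/∂z = -10 × 0 = 0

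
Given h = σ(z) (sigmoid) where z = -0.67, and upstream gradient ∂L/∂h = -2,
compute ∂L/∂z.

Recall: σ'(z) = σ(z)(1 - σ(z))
∂L/∂z = -0.4478

σ(-0.67) = 0.3385
σ'(-0.67) = σ(-0.67)(1 - σ(-0.67)) = 0.3385 × 0.6615 = 0.2239
∂L/∂z = ∂L/∂h · σ'(z) = -2 × 0.2239 = -0.4478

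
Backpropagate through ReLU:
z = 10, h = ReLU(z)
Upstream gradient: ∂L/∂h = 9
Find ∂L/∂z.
∂L/∂z = 9

h = ReLU(10) = 10
Since z > 0: ∂h/∂z = 1
∂L/∂z = ∂L/∂h · ∂h/∂z = 9 × 1 = 9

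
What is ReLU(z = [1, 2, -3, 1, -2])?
h = [1, 2, 0, 1, 0]

ReLU applied element-wise: max(0,1)=1, max(0,2)=2, max(0,-3)=0, max(0,1)=1, max(0,-2)=0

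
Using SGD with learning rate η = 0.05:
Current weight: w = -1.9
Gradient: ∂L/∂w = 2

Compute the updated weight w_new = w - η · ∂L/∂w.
w_new = -2

w_new = w - η·∂L/∂w = -1.9 - 0.05×(2) = -1.9 - (0.1) = -2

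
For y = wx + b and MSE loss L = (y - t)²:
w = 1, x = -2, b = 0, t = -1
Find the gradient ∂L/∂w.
∂L/∂w = 4

y = wx + b = (1)(-2) + 0 = -2
∂L/∂y = 2(y - t) = 2(-2 - -1) = -2
∂y/∂w = x = -2
∂L/∂w = ∂L/∂y · ∂y/∂w = -2 × -2 = 4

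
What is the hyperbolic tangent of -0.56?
-0.508

tanh(-0.56) = (e^(-0.56) - e^(0.56))/(e^(-0.56) + e^(0.56)) = -0.508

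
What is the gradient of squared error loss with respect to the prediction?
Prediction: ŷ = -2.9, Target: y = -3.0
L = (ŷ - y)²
∂L/∂ŷ = 0.2

∂L/∂ŷ = 2(ŷ - y) = 2(-2.9 - -3.0) = 2(0.1) = 0.2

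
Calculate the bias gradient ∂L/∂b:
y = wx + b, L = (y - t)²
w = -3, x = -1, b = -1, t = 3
∂L/∂b = -2

y = wx + b = (-3)(-1) + -1 = 2
∂L/∂y = 2(y - t) = 2(2 - 3) = -2
∂y/∂b = 1
∂L/∂b = ∂L/∂y · ∂y/∂b = -2 × 1 = -2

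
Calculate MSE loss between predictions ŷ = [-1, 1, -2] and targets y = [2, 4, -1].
MSE = 6.333

MSE = (1/3)((-1-2)² + (1-4)² + (-2--1)²) = (1/3)(9 + 9 + 1) = 6.333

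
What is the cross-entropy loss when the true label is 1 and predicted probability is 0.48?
L = 0.734

L = -1·log(0.48) - 0·log(0.52) = -log(0.48) = 0.734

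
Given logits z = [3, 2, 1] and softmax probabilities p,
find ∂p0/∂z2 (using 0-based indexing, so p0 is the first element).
∂p0/∂z2 = -0.05989

p = softmax(z) = [0.6652, 0.2447, 0.09003]
p0 = 0.6652, p2 = 0.09003

∂p0/∂z2 = -p0 × p2 = -0.6652 × 0.09003 = -0.05989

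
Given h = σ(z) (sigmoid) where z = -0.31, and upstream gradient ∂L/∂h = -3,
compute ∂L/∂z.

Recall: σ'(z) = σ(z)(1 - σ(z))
∂L/∂z = -0.7323

σ(-0.31) = 0.4231
σ'(-0.31) = σ(-0.31)(1 - σ(-0.31)) = 0.4231 × 0.5769 = 0.2441
∂L/∂z = ∂L/∂h · σ'(z) = -3 × 0.2441 = -0.7323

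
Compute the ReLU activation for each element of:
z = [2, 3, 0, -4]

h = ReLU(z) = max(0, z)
h = [2, 3, 0, 0]

ReLU applied element-wise: max(0,2)=2, max(0,3)=3, max(0,0)=0, max(0,-4)=0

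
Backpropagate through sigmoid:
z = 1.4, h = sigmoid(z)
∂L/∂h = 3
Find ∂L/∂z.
∂L/∂z = 0.4761

σ(1.4) = 0.8022
σ'(1.4) = σ(1.4)(1 - σ(1.4)) = 0.8022 × 0.1978 = 0.1587
∂L/∂z = ∂L/∂h · σ'(z) = 3 × 0.1587 = 0.4761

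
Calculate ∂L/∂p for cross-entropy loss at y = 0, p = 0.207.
∂L/∂p = 1.261

∂L/∂p = -y/p + (1-y)/(1-p) = 0 + 1/0.793 = 1.261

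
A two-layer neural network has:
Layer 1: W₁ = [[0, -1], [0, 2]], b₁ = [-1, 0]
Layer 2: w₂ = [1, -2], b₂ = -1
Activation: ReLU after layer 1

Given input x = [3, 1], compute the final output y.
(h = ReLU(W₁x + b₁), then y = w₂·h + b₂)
y = -5

Layer 1 pre-activation: z₁ = [-2, 2]
After ReLU: h = [0, 2]
Layer 2 output: y = 1×0 + -2×2 + -1 = -5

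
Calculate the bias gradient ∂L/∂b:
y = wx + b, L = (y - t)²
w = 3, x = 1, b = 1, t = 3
∂L/∂b = 2

y = wx + b = (3)(1) + 1 = 4
∂L/∂y = 2(y - t) = 2(4 - 3) = 2
∂y/∂b = 1
∂L/∂b = ∂L/∂y · ∂y/∂b = 2 × 1 = 2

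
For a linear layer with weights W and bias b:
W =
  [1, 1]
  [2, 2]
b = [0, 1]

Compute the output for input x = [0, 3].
y = [3, 7]

Wx = [1×0 + 1×3, 2×0 + 2×3]
   = [3, 6]
y = Wx + b = [3 + 0, 6 + 1] = [3, 7]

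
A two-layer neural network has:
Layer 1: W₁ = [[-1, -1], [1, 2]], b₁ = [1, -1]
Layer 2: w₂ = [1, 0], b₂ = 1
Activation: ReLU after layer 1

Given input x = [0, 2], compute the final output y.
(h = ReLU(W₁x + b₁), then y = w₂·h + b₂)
y = 1

Layer 1 pre-activation: z₁ = [-1, 3]
After ReLU: h = [0, 3]
Layer 2 output: y = 1×0 + 0×3 + 1 = 1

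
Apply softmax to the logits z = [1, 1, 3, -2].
p = [0.1059, 0.1059, 0.7828, 0.0053]

exp(z) = [2.718, 2.718, 20.09, 0.1353]
Sum = 25.66
p = [0.1059, 0.1059, 0.7828, 0.0053]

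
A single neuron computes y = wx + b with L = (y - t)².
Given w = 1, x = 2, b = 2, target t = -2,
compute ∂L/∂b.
∂L/∂b = 12

y = wx + b = (1)(2) + 2 = 4
∂L/∂y = 2(y - t) = 2(4 - -2) = 12
∂y/∂b = 1
∂L/∂b = ∂L/∂y · ∂y/∂b = 12 × 1 = 12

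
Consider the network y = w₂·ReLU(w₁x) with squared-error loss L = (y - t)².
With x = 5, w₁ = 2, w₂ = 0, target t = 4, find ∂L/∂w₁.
∂L/∂w₁ = 0

Forward pass:
z = w₁x = 2×5 = 10
h = ReLU(10) = 10
y = w₂h = 0×10 = 0

Backward pass:
∂L/∂y = 2(y - t) = 2(0 - 4) = -8
∂y/∂h = w₂ = 0
∂h/∂z = 1 (ReLU derivative)
∂z/∂w₁ = x = 5

∂L/∂w₁ = -8 × 0 × 1 × 5 = 0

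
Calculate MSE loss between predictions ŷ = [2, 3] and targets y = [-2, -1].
MSE = 16

MSE = (1/2)((2--2)² + (3--1)²) = (1/2)(16 + 16) = 16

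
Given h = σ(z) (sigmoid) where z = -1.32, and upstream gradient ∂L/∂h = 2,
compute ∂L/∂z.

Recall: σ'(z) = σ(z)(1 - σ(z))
∂L/∂z = 0.3327

σ(-1.32) = 0.2108
σ'(-1.32) = σ(-1.32)(1 - σ(-1.32)) = 0.2108 × 0.7892 = 0.1664
∂L/∂z = ∂L/∂h · σ'(z) = 2 × 0.1664 = 0.3327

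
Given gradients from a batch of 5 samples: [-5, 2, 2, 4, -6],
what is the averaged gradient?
Average gradient = -0.6

Average = (1/5)(-5 + 2 + 2 + 4 + -6) = -3/5 = -0.6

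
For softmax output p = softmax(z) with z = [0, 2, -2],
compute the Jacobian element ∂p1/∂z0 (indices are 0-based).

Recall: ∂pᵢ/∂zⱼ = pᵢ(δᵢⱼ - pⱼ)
∂p1/∂z0 = -0.1017

p = softmax(z) = [0.1173, 0.8668, 0.01588]
p1 = 0.8668, p0 = 0.1173

∂p1/∂z0 = -p1 × p0 = -0.8668 × 0.1173 = -0.1017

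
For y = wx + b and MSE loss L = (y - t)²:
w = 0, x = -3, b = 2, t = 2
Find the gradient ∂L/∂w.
∂L/∂w = 0

y = wx + b = (0)(-3) + 2 = 2
∂L/∂y = 2(y - t) = 2(2 - 2) = 0
∂y/∂w = x = -3
∂L/∂w = ∂L/∂y · ∂y/∂w = 0 × -3 = 0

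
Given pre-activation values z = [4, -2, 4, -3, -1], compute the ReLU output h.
h = [4, 0, 4, 0, 0]

ReLU applied element-wise: max(0,4)=4, max(0,-2)=0, max(0,4)=4, max(0,-3)=0, max(0,-1)=0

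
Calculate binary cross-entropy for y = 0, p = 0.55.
L = 0.7985

L = -0·log(0.55) - 1·log(0.45) = -log(0.45) = 0.7985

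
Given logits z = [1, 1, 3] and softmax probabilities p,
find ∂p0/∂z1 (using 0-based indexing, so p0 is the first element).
∂p0/∂z1 = -0.01134

p = softmax(z) = [0.1065, 0.1065, 0.787]
p0 = 0.1065, p1 = 0.1065

∂p0/∂z1 = -p0 × p1 = -0.1065 × 0.1065 = -0.01134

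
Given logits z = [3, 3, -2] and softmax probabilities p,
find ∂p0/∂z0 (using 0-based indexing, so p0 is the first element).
∂p0/∂z0 = 0.25

p = softmax(z) = [0.4983, 0.4983, 0.003358]
p0 = 0.4983

∂p0/∂z0 = p0(1 - p0) = 0.4983 × (1 - 0.4983) = 0.25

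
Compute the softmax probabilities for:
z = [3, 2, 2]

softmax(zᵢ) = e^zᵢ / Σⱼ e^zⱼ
p = [0.5761, 0.2119, 0.2119]

exp(z) = [20.09, 7.389, 7.389]
Sum = 34.86
p = [0.5761, 0.2119, 0.2119]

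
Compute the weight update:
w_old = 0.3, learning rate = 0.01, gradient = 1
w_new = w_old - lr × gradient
w_new = 0.29

w_new = w - η·∂L/∂w = 0.3 - 0.01×(1) = 0.3 - (0.01) = 0.29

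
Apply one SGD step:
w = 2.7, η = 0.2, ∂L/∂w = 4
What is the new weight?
w_new = 1.9

w_new = w - η·∂L/∂w = 2.7 - 0.2×(4) = 2.7 - (0.8) = 1.9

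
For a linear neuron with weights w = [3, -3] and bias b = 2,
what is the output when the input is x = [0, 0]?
y = 2

y = (3)(0) + (-3)(0) + 2 = 2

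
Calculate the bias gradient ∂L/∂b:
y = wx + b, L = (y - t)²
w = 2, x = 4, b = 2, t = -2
∂L/∂b = 24

y = wx + b = (2)(4) + 2 = 10
∂L/∂y = 2(y - t) = 2(10 - -2) = 24
∂y/∂b = 1
∂L/∂b = ∂L/∂y · ∂y/∂b = 24 × 1 = 24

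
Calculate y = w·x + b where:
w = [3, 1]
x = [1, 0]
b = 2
y = 5

y = (3)(1) + (1)(0) + 2 = 5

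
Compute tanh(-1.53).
-0.9104

tanh(-1.53) = (e^(-1.53) - e^(1.53))/(e^(-1.53) + e^(1.53)) = -0.9104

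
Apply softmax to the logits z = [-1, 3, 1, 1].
p = [0.0142, 0.7758, 0.105, 0.105]

exp(z) = [0.3679, 20.09, 2.718, 2.718]
Sum = 25.89
p = [0.0142, 0.7758, 0.105, 0.105]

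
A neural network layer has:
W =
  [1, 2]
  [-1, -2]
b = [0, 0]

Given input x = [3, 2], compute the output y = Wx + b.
y = [7, -7]

Wx = [1×3 + 2×2, -1×3 + -2×2]
   = [7, -7]
y = Wx + b = [7 + 0, -7 + 0] = [7, -7]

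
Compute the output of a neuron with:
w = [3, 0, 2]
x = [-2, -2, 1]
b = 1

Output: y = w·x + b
y = -3

y = (3)(-2) + (0)(-2) + (2)(1) + 1 = -3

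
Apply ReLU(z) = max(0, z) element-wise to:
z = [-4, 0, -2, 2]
h = [0, 0, 0, 2]

ReLU applied element-wise: max(0,-4)=0, max(0,0)=0, max(0,-2)=0, max(0,2)=2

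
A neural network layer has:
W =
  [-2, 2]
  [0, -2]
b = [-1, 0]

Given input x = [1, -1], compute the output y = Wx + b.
y = [-5, 2]

Wx = [-2×1 + 2×-1, 0×1 + -2×-1]
   = [-4, 2]
y = Wx + b = [-4 + -1, 2 + 0] = [-5, 2]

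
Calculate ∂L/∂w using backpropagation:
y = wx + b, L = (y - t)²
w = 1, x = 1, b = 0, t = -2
∂L/∂w = 6

y = wx + b = (1)(1) + 0 = 1
∂L/∂y = 2(y - t) = 2(1 - -2) = 6
∂y/∂w = x = 1
∂L/∂w = ∂L/∂y · ∂y/∂w = 6 × 1 = 6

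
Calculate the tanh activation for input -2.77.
-0.9922

tanh(-2.77) = (e^(-2.77) - e^(2.77))/(e^(-2.77) + e^(2.77)) = -0.9922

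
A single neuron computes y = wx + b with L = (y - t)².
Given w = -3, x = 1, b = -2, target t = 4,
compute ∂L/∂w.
∂L/∂w = -18

y = wx + b = (-3)(1) + -2 = -5
∂L/∂y = 2(y - t) = 2(-5 - 4) = -18
∂y/∂w = x = 1
∂L/∂w = ∂L/∂y · ∂y/∂w = -18 × 1 = -18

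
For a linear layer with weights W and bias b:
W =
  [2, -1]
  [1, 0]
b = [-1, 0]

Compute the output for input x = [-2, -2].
y = [-3, -2]

Wx = [2×-2 + -1×-2, 1×-2 + 0×-2]
   = [-2, -2]
y = Wx + b = [-2 + -1, -2 + 0] = [-3, -2]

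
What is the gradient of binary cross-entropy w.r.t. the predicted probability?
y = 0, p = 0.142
∂L/∂p = 1.166

∂L/∂p = -y/p + (1-y)/(1-p) = 0 + 1/0.858 = 1.166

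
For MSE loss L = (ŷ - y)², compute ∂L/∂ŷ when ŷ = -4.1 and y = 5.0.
∂L/∂ŷ = -18.2

∂L/∂ŷ = 2(ŷ - y) = 2(-4.1 - 5.0) = 2(-9.1) = -18.2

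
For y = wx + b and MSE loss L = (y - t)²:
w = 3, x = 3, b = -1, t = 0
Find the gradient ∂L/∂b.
∂L/∂b = 16

y = wx + b = (3)(3) + -1 = 8
∂L/∂y = 2(y - t) = 2(8 - 0) = 16
∂y/∂b = 1
∂L/∂b = ∂L/∂y · ∂y/∂b = 16 × 1 = 16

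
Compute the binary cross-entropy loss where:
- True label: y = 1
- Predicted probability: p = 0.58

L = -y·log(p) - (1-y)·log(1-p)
L = 0.5447

L = -1·log(0.58) - 0·log(0.42) = -log(0.58) = 0.5447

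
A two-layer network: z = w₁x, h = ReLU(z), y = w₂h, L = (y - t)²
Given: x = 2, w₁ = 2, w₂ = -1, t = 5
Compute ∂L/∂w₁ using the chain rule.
∂L/∂w₁ = 36

Forward pass:
z = w₁x = 2×2 = 4
h = ReLU(4) = 4
y = w₂h = -1×4 = -4

Backward pass:
∂L/∂y = 2(y - t) = 2(-4 - 5) = -18
∂y/∂h = w₂ = -1
∂h/∂z = 1 (ReLU derivative)
∂z/∂w₁ = x = 2

∂L/∂w₁ = -18 × -1 × 1 × 2 = 36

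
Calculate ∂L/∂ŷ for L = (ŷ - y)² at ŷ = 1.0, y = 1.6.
∂L/∂ŷ = -1.2

∂L/∂ŷ = 2(ŷ - y) = 2(1.0 - 1.6) = 2(-0.6) = -1.2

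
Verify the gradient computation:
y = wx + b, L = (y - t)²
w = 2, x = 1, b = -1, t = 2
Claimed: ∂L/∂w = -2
Correct

y = (2)(1) + -1 = 1
∂L/∂y = 2(y - t) = 2(1 - 2) = -2
∂y/∂w = x = 1
∂L/∂w = -2 × 1 = -2

Claimed value: -2
Correct: The correct gradient is -2.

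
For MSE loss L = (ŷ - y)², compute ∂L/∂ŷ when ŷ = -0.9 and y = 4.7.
∂L/∂ŷ = -11.2

∂L/∂ŷ = 2(ŷ - y) = 2(-0.9 - 4.7) = 2(-5.6) = -11.2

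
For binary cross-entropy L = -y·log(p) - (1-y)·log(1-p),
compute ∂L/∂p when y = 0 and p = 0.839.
∂L/∂p = 6.211

∂L/∂p = -y/p + (1-y)/(1-p) = 0 + 1/0.161 = 6.211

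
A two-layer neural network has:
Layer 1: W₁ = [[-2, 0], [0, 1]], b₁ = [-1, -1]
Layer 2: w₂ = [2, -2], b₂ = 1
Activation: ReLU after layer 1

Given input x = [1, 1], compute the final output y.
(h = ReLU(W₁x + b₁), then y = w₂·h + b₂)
y = 1

Layer 1 pre-activation: z₁ = [-3, 0]
After ReLU: h = [0, 0]
Layer 2 output: y = 2×0 + -2×0 + 1 = 1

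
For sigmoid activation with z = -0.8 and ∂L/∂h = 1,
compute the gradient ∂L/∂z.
∂L/∂z = 0.2139

σ(-0.8) = 0.31
σ'(-0.8) = σ(-0.8)(1 - σ(-0.8)) = 0.31 × 0.69 = 0.2139
∂L/∂z = ∂L/∂h · σ'(z) = 1 × 0.2139 = 0.2139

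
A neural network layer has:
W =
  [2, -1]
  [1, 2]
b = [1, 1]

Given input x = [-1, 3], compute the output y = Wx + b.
y = [-4, 6]

Wx = [2×-1 + -1×3, 1×-1 + 2×3]
   = [-5, 5]
y = Wx + b = [-5 + 1, 5 + 1] = [-4, 6]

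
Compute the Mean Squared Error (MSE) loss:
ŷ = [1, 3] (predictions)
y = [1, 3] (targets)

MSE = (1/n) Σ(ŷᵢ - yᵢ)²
MSE = 0

MSE = (1/2)((1-1)² + (3-3)²) = (1/2)(0 + 0) = 0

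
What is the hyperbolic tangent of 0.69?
0.598

tanh(0.69) = (e^(0.69) - e^(-0.69))/(e^(0.69) + e^(-0.69)) = 0.598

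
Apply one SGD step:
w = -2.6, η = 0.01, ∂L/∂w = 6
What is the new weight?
w_new = -2.66

w_new = w - η·∂L/∂w = -2.6 - 0.01×(6) = -2.6 - (0.06) = -2.66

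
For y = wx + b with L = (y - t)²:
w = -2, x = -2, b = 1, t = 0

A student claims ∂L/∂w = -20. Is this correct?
Correct

y = (-2)(-2) + 1 = 5
∂L/∂y = 2(y - t) = 2(5 - 0) = 10
∂y/∂w = x = -2
∂L/∂w = 10 × -2 = -20

Claimed value: -20
Correct: The correct gradient is -20.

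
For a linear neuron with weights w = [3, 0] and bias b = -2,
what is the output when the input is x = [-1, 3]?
y = -5

y = (3)(-1) + (0)(3) + -2 = -5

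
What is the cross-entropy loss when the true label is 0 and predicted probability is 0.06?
L = 0.06188

L = -0·log(0.06) - 1·log(0.94) = -log(0.94) = 0.06188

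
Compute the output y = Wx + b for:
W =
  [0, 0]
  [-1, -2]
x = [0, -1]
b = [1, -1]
y = [1, 1]

Wx = [0×0 + 0×-1, -1×0 + -2×-1]
   = [0, 2]
y = Wx + b = [0 + 1, 2 + -1] = [1, 1]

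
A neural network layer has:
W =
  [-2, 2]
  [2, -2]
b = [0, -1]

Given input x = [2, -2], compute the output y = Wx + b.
y = [-8, 7]

Wx = [-2×2 + 2×-2, 2×2 + -2×-2]
   = [-8, 8]
y = Wx + b = [-8 + 0, 8 + -1] = [-8, 7]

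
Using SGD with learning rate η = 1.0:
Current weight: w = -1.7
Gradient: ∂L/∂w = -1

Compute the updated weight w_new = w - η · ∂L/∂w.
w_new = -0.7

w_new = w - η·∂L/∂w = -1.7 - 1.0×(-1) = -1.7 - (-1) = -0.7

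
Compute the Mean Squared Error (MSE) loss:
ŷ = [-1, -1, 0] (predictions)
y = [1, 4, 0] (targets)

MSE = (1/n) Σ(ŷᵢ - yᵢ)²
MSE = 9.667

MSE = (1/3)((-1-1)² + (-1-4)² + (0-0)²) = (1/3)(4 + 25 + 0) = 9.667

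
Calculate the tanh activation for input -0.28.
-0.2729

tanh(-0.28) = (e^(-0.28) - e^(0.28))/(e^(-0.28) + e^(0.28)) = -0.2729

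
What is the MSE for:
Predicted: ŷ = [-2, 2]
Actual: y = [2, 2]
MSE = 8

MSE = (1/2)((-2-2)² + (2-2)²) = (1/2)(16 + 0) = 8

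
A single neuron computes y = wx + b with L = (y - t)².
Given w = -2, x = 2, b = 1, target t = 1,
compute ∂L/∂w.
∂L/∂w = -16

y = wx + b = (-2)(2) + 1 = -3
∂L/∂y = 2(y - t) = 2(-3 - 1) = -8
∂y/∂w = x = 2
∂L/∂w = ∂L/∂y · ∂y/∂w = -8 × 2 = -16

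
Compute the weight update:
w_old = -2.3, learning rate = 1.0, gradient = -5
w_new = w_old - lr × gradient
w_new = 2.7

w_new = w - η·∂L/∂w = -2.3 - 1.0×(-5) = -2.3 - (-5) = 2.7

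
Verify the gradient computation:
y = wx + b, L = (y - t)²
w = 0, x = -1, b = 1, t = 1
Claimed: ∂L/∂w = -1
Incorrect

y = (0)(-1) + 1 = 1
∂L/∂y = 2(y - t) = 2(1 - 1) = 0
∂y/∂w = x = -1
∂L/∂w = 0 × -1 = 0

Claimed value: -1
Incorrect: The correct gradient is 0.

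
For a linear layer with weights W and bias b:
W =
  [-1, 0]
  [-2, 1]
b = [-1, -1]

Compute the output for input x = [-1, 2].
y = [0, 3]

Wx = [-1×-1 + 0×2, -2×-1 + 1×2]
   = [1, 4]
y = Wx + b = [1 + -1, 4 + -1] = [0, 3]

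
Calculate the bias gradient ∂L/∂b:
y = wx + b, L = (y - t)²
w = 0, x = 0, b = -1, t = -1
∂L/∂b = 0

y = wx + b = (0)(0) + -1 = -1
∂L/∂y = 2(y - t) = 2(-1 - -1) = 0
∂y/∂b = 1
∂L/∂b = ∂L/∂y · ∂y/∂b = 0 × 1 = 0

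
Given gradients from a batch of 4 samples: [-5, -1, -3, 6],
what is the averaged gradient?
Average gradient = -0.75

Average = (1/4)(-5 + -1 + -3 + 6) = -3/4 = -0.75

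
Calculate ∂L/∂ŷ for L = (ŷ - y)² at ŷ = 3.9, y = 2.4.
∂L/∂ŷ = 3.0

∂L/∂ŷ = 2(ŷ - y) = 2(3.9 - 2.4) = 2(1.5) = 3.0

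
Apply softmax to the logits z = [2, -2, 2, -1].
p = [0.4835, 0.0089, 0.4835, 0.0241]

exp(z) = [7.389, 0.1353, 7.389, 0.3679]
Sum = 15.28
p = [0.4835, 0.0089, 0.4835, 0.0241]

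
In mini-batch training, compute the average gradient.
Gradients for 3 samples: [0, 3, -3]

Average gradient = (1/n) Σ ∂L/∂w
Average gradient = 0

Average = (1/3)(0 + 3 + -3) = 0/3 = 0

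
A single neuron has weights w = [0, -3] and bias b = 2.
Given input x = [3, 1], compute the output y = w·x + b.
y = -1

y = (0)(3) + (-3)(1) + 2 = -1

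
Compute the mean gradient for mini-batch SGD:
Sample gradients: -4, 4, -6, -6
Average gradient = -3

Average = (1/4)(-4 + 4 + -6 + -6) = -12/4 = -3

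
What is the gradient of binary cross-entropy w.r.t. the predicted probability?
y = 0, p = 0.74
∂L/∂p = 3.846

∂L/∂p = -y/p + (1-y)/(1-p) = 0 + 1/0.26 = 3.846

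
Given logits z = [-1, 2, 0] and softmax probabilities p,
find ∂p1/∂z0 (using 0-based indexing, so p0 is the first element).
∂p1/∂z0 = -0.03545

p = softmax(z) = [0.04201, 0.8438, 0.1142]
p1 = 0.8438, p0 = 0.04201

∂p1/∂z0 = -p1 × p0 = -0.8438 × 0.04201 = -0.03545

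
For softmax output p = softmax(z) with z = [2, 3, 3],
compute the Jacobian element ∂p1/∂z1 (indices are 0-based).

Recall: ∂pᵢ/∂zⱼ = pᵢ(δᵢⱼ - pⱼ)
∂p1/∂z1 = 0.244

p = softmax(z) = [0.1554, 0.4223, 0.4223]
p1 = 0.4223

∂p1/∂z1 = p1(1 - p1) = 0.4223 × (1 - 0.4223) = 0.244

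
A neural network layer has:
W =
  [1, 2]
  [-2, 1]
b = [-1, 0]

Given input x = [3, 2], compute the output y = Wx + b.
y = [6, -4]

Wx = [1×3 + 2×2, -2×3 + 1×2]
   = [7, -4]
y = Wx + b = [7 + -1, -4 + 0] = [6, -4]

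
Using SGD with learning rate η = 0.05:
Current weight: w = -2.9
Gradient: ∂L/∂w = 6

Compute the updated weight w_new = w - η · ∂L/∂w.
w_new = -3.2

w_new = w - η·∂L/∂w = -2.9 - 0.05×(6) = -2.9 - (0.3) = -3.2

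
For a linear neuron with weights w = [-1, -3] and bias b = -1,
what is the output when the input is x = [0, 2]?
y = -7

y = (-1)(0) + (-3)(2) + -1 = -7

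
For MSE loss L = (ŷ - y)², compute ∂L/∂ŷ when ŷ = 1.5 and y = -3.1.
∂L/∂ŷ = 9.2

∂L/∂ŷ = 2(ŷ - y) = 2(1.5 - -3.1) = 2(4.6) = 9.2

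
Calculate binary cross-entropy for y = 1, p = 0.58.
L = 0.5447

L = -1·log(0.58) - 0·log(0.42) = -log(0.58) = 0.5447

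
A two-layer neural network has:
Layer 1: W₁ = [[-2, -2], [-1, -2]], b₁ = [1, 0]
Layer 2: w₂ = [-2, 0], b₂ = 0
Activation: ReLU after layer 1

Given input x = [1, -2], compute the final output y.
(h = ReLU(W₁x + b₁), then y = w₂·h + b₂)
y = -6

Layer 1 pre-activation: z₁ = [3, 3]
After ReLU: h = [3, 3]
Layer 2 output: y = -2×3 + 0×3 + 0 = -6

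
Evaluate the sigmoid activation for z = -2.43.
0.08091

sigmoid(-2.43) = 1/(1 + e^(2.43)) = 1/(1 + 11.36) = 0.08091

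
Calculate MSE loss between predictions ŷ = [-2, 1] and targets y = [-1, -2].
MSE = 5

MSE = (1/2)((-2--1)² + (1--2)²) = (1/2)(1 + 9) = 5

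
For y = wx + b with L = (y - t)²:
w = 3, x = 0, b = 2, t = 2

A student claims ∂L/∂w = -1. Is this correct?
Incorrect

y = (3)(0) + 2 = 2
∂L/∂y = 2(y - t) = 2(2 - 2) = 0
∂y/∂w = x = 0
∂L/∂w = 0 × 0 = 0

Claimed value: -1
Incorrect: The correct gradient is 0.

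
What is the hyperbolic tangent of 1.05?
0.7818

tanh(1.05) = (e^(1.05) - e^(-1.05))/(e^(1.05) + e^(-1.05)) = 0.7818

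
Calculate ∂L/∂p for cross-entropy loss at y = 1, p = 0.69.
∂L/∂p = -1.449

∂L/∂p = -y/p + (1-y)/(1-p) = -1/0.69 + 0 = -1.449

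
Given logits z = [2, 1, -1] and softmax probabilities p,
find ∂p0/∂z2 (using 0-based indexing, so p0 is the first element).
∂p0/∂z2 = -0.02477

p = softmax(z) = [0.7054, 0.2595, 0.03512]
p0 = 0.7054, p2 = 0.03512

∂p0/∂z2 = -p0 × p2 = -0.7054 × 0.03512 = -0.02477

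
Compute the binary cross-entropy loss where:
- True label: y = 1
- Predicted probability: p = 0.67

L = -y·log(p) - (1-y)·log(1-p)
L = 0.4005

L = -1·log(0.67) - 0·log(0.33) = -log(0.67) = 0.4005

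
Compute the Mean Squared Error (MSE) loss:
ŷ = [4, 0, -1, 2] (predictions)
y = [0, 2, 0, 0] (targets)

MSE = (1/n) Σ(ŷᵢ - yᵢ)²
MSE = 6.25

MSE = (1/4)((4-0)² + (0-2)² + (-1-0)² + (2-0)²) = (1/4)(16 + 4 + 1 + 4) = 6.25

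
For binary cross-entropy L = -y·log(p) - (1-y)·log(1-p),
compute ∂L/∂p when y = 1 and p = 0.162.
∂L/∂p = -6.173

∂L/∂p = -y/p + (1-y)/(1-p) = -1/0.162 + 0 = -6.173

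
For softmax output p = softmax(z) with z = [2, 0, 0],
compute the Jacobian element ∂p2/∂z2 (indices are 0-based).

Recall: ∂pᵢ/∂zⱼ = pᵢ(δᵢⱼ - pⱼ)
∂p2/∂z2 = 0.09516

p = softmax(z) = [0.787, 0.1065, 0.1065]
p2 = 0.1065

∂p2/∂z2 = p2(1 - p2) = 0.1065 × (1 - 0.1065) = 0.09516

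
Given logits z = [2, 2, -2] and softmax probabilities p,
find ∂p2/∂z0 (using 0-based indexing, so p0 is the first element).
∂p2/∂z0 = -0.004496

p = softmax(z) = [0.4955, 0.4955, 0.009075]
p2 = 0.009075, p0 = 0.4955

∂p2/∂z0 = -p2 × p0 = -0.009075 × 0.4955 = -0.004496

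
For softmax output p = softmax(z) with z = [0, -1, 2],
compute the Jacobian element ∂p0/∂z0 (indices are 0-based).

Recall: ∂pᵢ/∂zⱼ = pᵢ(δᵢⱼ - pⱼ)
∂p0/∂z0 = 0.1012

p = softmax(z) = [0.1142, 0.04201, 0.8438]
p0 = 0.1142

∂p0/∂z0 = p0(1 - p0) = 0.1142 × (1 - 0.1142) = 0.1012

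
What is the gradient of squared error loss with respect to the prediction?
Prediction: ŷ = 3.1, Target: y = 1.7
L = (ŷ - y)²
∂L/∂ŷ = 2.8

∂L/∂ŷ = 2(ŷ - y) = 2(3.1 - 1.7) = 2(1.4) = 2.8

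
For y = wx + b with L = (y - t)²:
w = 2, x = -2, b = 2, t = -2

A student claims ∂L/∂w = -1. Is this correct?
Incorrect

y = (2)(-2) + 2 = -2
∂L/∂y = 2(y - t) = 2(-2 - -2) = 0
∂y/∂w = x = -2
∂L/∂w = 0 × -2 = 0

Claimed value: -1
Incorrect: The correct gradient is 0.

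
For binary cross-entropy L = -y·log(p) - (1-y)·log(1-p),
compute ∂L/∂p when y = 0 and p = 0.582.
∂L/∂p = 2.392

∂L/∂p = -y/p + (1-y)/(1-p) = 0 + 1/0.418 = 2.392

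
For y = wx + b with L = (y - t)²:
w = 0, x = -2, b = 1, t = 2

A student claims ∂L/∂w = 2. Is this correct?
Incorrect

y = (0)(-2) + 1 = 1
∂L/∂y = 2(y - t) = 2(1 - 2) = -2
∂y/∂w = x = -2
∂L/∂w = -2 × -2 = 4

Claimed value: 2
Incorrect: The correct gradient is 4.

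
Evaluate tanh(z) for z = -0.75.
-0.6351

tanh(-0.75) = (e^(-0.75) - e^(0.75))/(e^(-0.75) + e^(0.75)) = -0.6351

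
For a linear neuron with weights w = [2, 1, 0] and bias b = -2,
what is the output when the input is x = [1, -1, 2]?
y = -1

y = (2)(1) + (1)(-1) + (0)(2) + -2 = -1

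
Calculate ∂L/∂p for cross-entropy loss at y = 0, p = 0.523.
∂L/∂p = 2.096

∂L/∂p = -y/p + (1-y)/(1-p) = 0 + 1/0.477 = 2.096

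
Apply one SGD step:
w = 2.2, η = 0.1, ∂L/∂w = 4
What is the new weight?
w_new = 1.8

w_new = w - η·∂L/∂w = 2.2 - 0.1×(4) = 2.2 - (0.4) = 1.8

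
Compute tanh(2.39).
0.9833

tanh(2.39) = (e^(2.39) - e^(-2.39))/(e^(2.39) + e^(-2.39)) = 0.9833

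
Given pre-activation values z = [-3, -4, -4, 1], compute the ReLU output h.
h = [0, 0, 0, 1]

ReLU applied element-wise: max(0,-3)=0, max(0,-4)=0, max(0,-4)=0, max(0,1)=1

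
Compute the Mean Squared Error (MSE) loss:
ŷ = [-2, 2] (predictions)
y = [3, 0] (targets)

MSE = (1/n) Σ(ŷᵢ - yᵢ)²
MSE = 14.5

MSE = (1/2)((-2-3)² + (2-0)²) = (1/2)(25 + 4) = 14.5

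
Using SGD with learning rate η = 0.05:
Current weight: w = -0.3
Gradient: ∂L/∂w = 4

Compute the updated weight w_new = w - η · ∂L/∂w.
w_new = -0.5

w_new = w - η·∂L/∂w = -0.3 - 0.05×(4) = -0.3 - (0.2) = -0.5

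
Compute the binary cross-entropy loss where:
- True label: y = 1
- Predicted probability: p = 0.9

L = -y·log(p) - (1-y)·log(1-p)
L = 0.1054

L = -1·log(0.9) - 0·log(0.1) = -log(0.9) = 0.1054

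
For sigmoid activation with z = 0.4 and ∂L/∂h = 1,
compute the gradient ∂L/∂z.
∂L/∂z = 0.2403

σ(0.4) = 0.5987
σ'(0.4) = σ(0.4)(1 - σ(0.4)) = 0.5987 × 0.4013 = 0.2403
∂L/∂z = ∂L/∂h · σ'(z) = 1 × 0.2403 = 0.2403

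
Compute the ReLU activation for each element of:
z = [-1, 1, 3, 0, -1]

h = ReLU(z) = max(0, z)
h = [0, 1, 3, 0, 0]

ReLU applied element-wise: max(0,-1)=0, max(0,1)=1, max(0,3)=3, max(0,0)=0, max(0,-1)=0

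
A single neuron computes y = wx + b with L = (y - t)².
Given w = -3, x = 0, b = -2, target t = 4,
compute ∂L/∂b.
∂L/∂b = -12

y = wx + b = (-3)(0) + -2 = -2
∂L/∂y = 2(y - t) = 2(-2 - 4) = -12
∂y/∂b = 1
∂L/∂b = ∂L/∂y · ∂y/∂b = -12 × 1 = -12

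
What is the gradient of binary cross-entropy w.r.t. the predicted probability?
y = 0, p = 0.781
∂L/∂p = 4.566

∂L/∂p = -y/p + (1-y)/(1-p) = 0 + 1/0.219 = 4.566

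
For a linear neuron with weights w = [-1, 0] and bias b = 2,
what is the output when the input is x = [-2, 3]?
y = 4

y = (-1)(-2) + (0)(3) + 2 = 4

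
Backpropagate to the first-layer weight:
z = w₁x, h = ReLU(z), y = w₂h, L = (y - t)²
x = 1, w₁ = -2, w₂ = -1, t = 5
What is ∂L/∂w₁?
∂L/∂w₁ = 0

Forward pass:
z = w₁x = -2×1 = -2
h = ReLU(-2) = 0
y = w₂h = -1×0 = 0

Backward pass:
∂L/∂y = 2(y - t) = 2(0 - 5) = -10
∂y/∂h = w₂ = -1
∂h/∂z = 0 (ReLU derivative)
∂z/∂w₁ = x = 1

∂L/∂w₁ = -10 × -1 × 0 × 1 = 0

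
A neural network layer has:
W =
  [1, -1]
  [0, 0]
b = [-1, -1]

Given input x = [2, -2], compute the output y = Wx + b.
y = [3, -1]

Wx = [1×2 + -1×-2, 0×2 + 0×-2]
   = [4, 0]
y = Wx + b = [4 + -1, 0 + -1] = [3, -1]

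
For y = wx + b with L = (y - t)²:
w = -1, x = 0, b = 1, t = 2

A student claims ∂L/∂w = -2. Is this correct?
Incorrect

y = (-1)(0) + 1 = 1
∂L/∂y = 2(y - t) = 2(1 - 2) = -2
∂y/∂w = x = 0
∂L/∂w = -2 × 0 = 0

Claimed value: -2
Incorrect: The correct gradient is 0.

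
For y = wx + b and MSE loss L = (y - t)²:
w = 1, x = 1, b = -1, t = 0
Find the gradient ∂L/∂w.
∂L/∂w = 0

y = wx + b = (1)(1) + -1 = 0
∂L/∂y = 2(y - t) = 2(0 - 0) = 0
∂y/∂w = x = 1
∂L/∂w = ∂L/∂y · ∂y/∂w = 0 × 1 = 0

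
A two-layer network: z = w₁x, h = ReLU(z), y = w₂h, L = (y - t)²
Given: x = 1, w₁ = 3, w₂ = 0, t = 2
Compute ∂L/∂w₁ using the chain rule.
∂L/∂w₁ = 0

Forward pass:
z = w₁x = 3×1 = 3
h = ReLU(3) = 3
y = w₂h = 0×3 = 0

Backward pass:
∂L/∂y = 2(y - t) = 2(0 - 2) = -4
∂y/∂h = w₂ = 0
∂h/∂z = 1 (ReLU derivative)
∂z/∂w₁ = x = 1

∂L/∂w₁ = -4 × 0 × 1 × 1 = 0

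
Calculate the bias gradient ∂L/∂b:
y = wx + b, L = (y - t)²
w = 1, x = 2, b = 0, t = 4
∂L/∂b = -4

y = wx + b = (1)(2) + 0 = 2
∂L/∂y = 2(y - t) = 2(2 - 4) = -4
∂y/∂b = 1
∂L/∂b = ∂L/∂y · ∂y/∂b = -4 × 1 = -4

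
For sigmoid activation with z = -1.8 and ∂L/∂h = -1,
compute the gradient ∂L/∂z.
∂L/∂z = -0.1217

σ(-1.8) = 0.1419
σ'(-1.8) = σ(-1.8)(1 - σ(-1.8)) = 0.1419 × 0.8581 = 0.1217
∂L/∂z = ∂L/∂h · σ'(z) = -1 × 0.1217 = -0.1217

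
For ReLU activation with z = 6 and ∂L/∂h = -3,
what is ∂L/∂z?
∂L/∂z = -3

h = ReLU(6) = 6
Since z > 0: ∂h/∂z = 1
∂L/∂z = ∂L/∂h · ∂h/∂z = -3 × 1 = -3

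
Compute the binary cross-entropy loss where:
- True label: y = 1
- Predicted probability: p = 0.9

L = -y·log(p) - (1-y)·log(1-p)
L = 0.1054

L = -1·log(0.9) - 0·log(0.1) = -log(0.9) = 0.1054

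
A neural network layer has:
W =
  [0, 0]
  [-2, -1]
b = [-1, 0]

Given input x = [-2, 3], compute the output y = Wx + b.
y = [-1, 1]

Wx = [0×-2 + 0×3, -2×-2 + -1×3]
   = [0, 1]
y = Wx + b = [0 + -1, 1 + 0] = [-1, 1]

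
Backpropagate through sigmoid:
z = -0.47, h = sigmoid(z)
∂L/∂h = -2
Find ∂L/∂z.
∂L/∂z = -0.4734

σ(-0.47) = 0.3846
σ'(-0.47) = σ(-0.47)(1 - σ(-0.47)) = 0.3846 × 0.6154 = 0.2367
∂L/∂z = ∂L/∂h · σ'(z) = -2 × 0.2367 = -0.4734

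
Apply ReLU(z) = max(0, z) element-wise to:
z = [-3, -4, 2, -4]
h = [0, 0, 2, 0]

ReLU applied element-wise: max(0,-3)=0, max(0,-4)=0, max(0,2)=2, max(0,-4)=0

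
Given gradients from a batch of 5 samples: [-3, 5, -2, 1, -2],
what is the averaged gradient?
Average gradient = -0.2

Average = (1/5)(-3 + 5 + -2 + 1 + -2) = -1/5 = -0.2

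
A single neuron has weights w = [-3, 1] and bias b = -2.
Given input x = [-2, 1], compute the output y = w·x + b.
y = 5

y = (-3)(-2) + (1)(1) + -2 = 5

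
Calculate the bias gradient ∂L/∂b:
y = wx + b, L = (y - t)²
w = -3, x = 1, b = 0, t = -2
∂L/∂b = -2

y = wx + b = (-3)(1) + 0 = -3
∂L/∂y = 2(y - t) = 2(-3 - -2) = -2
∂y/∂b = 1
∂L/∂b = ∂L/∂y · ∂y/∂b = -2 × 1 = -2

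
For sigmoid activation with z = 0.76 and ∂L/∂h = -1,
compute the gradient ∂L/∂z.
∂L/∂z = -0.2171

σ(0.76) = 0.6814
σ'(0.76) = σ(0.76)(1 - σ(0.76)) = 0.6814 × 0.3186 = 0.2171
∂L/∂z = ∂L/∂h · σ'(z) = -1 × 0.2171 = -0.2171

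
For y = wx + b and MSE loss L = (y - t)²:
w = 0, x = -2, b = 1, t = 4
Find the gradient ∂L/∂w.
∂L/∂w = 12

y = wx + b = (0)(-2) + 1 = 1
∂L/∂y = 2(y - t) = 2(1 - 4) = -6
∂y/∂w = x = -2
∂L/∂w = ∂L/∂y · ∂y/∂w = -6 × -2 = 12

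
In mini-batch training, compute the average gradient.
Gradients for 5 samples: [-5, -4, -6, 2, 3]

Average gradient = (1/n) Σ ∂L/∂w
Average gradient = -2

Average = (1/5)(-5 + -4 + -6 + 2 + 3) = -10/5 = -2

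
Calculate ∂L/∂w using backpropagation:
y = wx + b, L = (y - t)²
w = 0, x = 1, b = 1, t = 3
∂L/∂w = -4

y = wx + b = (0)(1) + 1 = 1
∂L/∂y = 2(y - t) = 2(1 - 3) = -4
∂y/∂w = x = 1
∂L/∂w = ∂L/∂y · ∂y/∂w = -4 × 1 = -4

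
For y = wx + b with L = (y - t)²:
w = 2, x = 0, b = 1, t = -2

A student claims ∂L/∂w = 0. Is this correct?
Correct

y = (2)(0) + 1 = 1
∂L/∂y = 2(y - t) = 2(1 - -2) = 6
∂y/∂w = x = 0
∂L/∂w = 6 × 0 = 0

Claimed value: 0
Correct: The correct gradient is 0.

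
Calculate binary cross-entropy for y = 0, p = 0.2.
L = 0.2231

L = -0·log(0.2) - 1·log(0.8) = -log(0.8) = 0.2231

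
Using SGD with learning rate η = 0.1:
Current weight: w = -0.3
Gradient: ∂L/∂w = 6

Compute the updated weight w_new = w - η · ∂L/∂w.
w_new = -0.9

w_new = w - η·∂L/∂w = -0.3 - 0.1×(6) = -0.3 - (0.6) = -0.9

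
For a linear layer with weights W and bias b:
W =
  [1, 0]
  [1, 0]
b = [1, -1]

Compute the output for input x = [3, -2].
y = [4, 2]

Wx = [1×3 + 0×-2, 1×3 + 0×-2]
   = [3, 3]
y = Wx + b = [3 + 1, 3 + -1] = [4, 2]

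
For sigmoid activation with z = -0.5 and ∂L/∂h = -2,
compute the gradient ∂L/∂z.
∂L/∂z = -0.47

σ(-0.5) = 0.3775
σ'(-0.5) = σ(-0.5)(1 - σ(-0.5)) = 0.3775 × 0.6225 = 0.235
∂L/∂z = ∂L/∂h · σ'(z) = -2 × 0.235 = -0.47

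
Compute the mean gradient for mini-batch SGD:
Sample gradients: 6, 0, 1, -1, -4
Average gradient = 0.4

Average = (1/5)(6 + 0 + 1 + -1 + -4) = 2/5 = 0.4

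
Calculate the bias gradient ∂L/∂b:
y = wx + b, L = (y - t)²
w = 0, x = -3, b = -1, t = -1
∂L/∂b = 0

y = wx + b = (0)(-3) + -1 = -1
∂L/∂y = 2(y - t) = 2(-1 - -1) = 0
∂y/∂b = 1
∂L/∂b = ∂L/∂y · ∂y/∂b = 0 × 1 = 0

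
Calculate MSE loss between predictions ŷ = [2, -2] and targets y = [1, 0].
MSE = 2.5

MSE = (1/2)((2-1)² + (-2-0)²) = (1/2)(1 + 4) = 2.5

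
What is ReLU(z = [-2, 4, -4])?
h = [0, 4, 0]

ReLU applied element-wise: max(0,-2)=0, max(0,4)=4, max(0,-4)=0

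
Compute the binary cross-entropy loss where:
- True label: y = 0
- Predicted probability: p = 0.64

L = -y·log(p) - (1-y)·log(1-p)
L = 1.022

L = -0·log(0.64) - 1·log(0.36) = -log(0.36) = 1.022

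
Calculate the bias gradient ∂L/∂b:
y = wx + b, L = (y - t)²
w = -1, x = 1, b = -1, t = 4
∂L/∂b = -12

y = wx + b = (-1)(1) + -1 = -2
∂L/∂y = 2(y - t) = 2(-2 - 4) = -12
∂y/∂b = 1
∂L/∂b = ∂L/∂y · ∂y/∂b = -12 × 1 = -12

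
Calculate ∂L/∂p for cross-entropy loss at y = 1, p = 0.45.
∂L/∂p = -2.222

∂L/∂p = -y/p + (1-y)/(1-p) = -1/0.45 + 0 = -2.222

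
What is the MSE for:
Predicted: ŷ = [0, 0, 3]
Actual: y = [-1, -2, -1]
MSE = 7

MSE = (1/3)((0--1)² + (0--2)² + (3--1)²) = (1/3)(1 + 4 + 16) = 7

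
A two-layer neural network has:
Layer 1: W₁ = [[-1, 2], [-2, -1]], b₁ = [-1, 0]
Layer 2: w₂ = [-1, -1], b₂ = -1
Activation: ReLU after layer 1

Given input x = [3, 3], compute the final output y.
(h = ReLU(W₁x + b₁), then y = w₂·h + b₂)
y = -3

Layer 1 pre-activation: z₁ = [2, -9]
After ReLU: h = [2, 0]
Layer 2 output: y = -1×2 + -1×0 + -1 = -3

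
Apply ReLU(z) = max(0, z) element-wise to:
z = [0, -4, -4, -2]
h = [0, 0, 0, 0]

ReLU applied element-wise: max(0,0)=0, max(0,-4)=0, max(0,-4)=0, max(0,-2)=0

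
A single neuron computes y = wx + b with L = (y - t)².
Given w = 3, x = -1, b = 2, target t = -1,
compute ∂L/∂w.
∂L/∂w = 0

y = wx + b = (3)(-1) + 2 = -1
∂L/∂y = 2(y - t) = 2(-1 - -1) = 0
∂y/∂w = x = -1
∂L/∂w = ∂L/∂y · ∂y/∂w = 0 × -1 = 0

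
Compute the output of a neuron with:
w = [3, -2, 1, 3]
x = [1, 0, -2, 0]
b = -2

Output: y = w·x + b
y = -1

y = (3)(1) + (-2)(0) + (1)(-2) + (3)(0) + -2 = -1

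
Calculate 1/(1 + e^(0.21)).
0.4477

sigmoid(-0.21) = 1/(1 + e^(0.21)) = 1/(1 + 1.234) = 0.4477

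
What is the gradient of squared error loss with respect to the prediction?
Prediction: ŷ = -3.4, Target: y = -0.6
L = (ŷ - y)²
∂L/∂ŷ = -5.6

∂L/∂ŷ = 2(ŷ - y) = 2(-3.4 - -0.6) = 2(-2.8) = -5.6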